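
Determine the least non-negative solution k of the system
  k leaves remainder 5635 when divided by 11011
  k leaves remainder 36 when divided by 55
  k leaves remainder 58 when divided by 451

181811

gcd(11011, 55) = 11 and 11 | (36 − 5635), so the pair is consistent; merging gives k ≡ 16646 (mod 55055), where 55055 = lcm(11011, 55).
gcd(55055, 451) = 11 and 11 | (58 − 16646), so the pair is consistent; merging gives k ≡ 181811 (mod 2257255), where 2257255 = lcm(55055, 451).
The solution is unique modulo lcm(11011, 55, 451) = 2257255.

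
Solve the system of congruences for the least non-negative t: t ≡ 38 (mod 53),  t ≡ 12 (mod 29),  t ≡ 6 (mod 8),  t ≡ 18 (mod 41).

Combine the congruences pairwise.
From t ≡ 38 (mod 53) write t = 38 + 53s. Substituting into t ≡ 12 (mod 29) gives 53s ≡ 3 (mod 29), and since 24⁻¹ ≡ 23 (mod 29), s ≡ 11. Hence t ≡ 38 + 53·11 = 621 (mod 1537).
From t ≡ 621 (mod 1537) write t = 621 + 1537s. Substituting into t ≡ 6 (mod 8) gives 1537s ≡ 1 (mod 8), and since 1⁻¹ ≡ 1 (mod 8), s ≡ 1. Hence t ≡ 621 + 1537·1 = 2158 (mod 12296).
From t ≡ 2158 (mod 12296) write t = 2158 + 12296s. Substituting into t ≡ 18 (mod 41) gives 12296s ≡ 33 (mod 41), and since 37⁻¹ ≡ 10 (mod 41), s ≡ 2. Hence t ≡ 2158 + 12296·2 = 26750 (mod 504136).

26750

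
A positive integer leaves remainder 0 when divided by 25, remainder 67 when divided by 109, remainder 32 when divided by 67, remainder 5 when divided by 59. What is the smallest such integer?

889725

The moduli are pairwise coprime; N = 25·109·67·59 = 10771925.
N/25 = 430877; 430877 ≡ 2 (mod 25); 2·13 ≡ 1, so inverse 13.
N/109 = 98825; 98825 ≡ 71 (mod 109); 71·43 ≡ 1, so inverse 43.
N/67 = 160775; 160775 ≡ 42 (mod 67); 42·8 ≡ 1, so inverse 8.
N/59 = 182575; 182575 ≡ 29 (mod 59); 29·57 ≡ 1, so inverse 57.
x ≡ 0·430877·13 + 67·98825·43 + 32·160775·8 + 5·182575·57 = 377907100.
377907100 mod 10771925 = 889725.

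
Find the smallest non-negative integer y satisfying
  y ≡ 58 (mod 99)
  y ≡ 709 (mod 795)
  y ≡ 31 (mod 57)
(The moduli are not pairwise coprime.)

Combine the congruences pairwise.
gcd(99, 795) = 3 and 3 | (709 − 58), so the pair is consistent; merging gives y ≡ 11839 (mod 26235), where 26235 = lcm(99, 795).
gcd(26235, 57) = 3 and 3 | (31 − 11839), so the pair is consistent; merging gives y ≡ 195484 (mod 498465), where 498465 = lcm(26235, 57).
The solution is unique modulo lcm(99, 795, 57) = 498465.

195484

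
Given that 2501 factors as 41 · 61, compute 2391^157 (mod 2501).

1201

Mod 41: 2391 ≡ 13; by Fermat, exponent reduces to 157 mod 40 = 37; 13^37 ≡ 12 (mod 41).
Mod 61: 2391 ≡ 12; by Fermat, exponent reduces to 157 mod 60 = 37; 12^37 ≡ 42 (mod 61).
Combine by CRT: x ≡ 12 (mod 41), x ≡ 42 (mod 61) ⇒ x ≡ 1201 (mod 2501).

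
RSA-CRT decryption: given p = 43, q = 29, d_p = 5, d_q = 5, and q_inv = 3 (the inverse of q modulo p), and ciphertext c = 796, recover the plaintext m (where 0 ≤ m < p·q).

383

m₁ = c^(d_p) mod p: c ≡ 22 (mod 43), and 22^5 mod 43 = 39.
m₂ = c^(d_q) mod q: c ≡ 13 (mod 29), and 13^5 mod 29 = 6.
h = q_inv·(m₁ − m₂) mod p = 3·(39 − 6) mod 43 = 13.
m = m₂ + h·q = 6 + 13·29 = 383.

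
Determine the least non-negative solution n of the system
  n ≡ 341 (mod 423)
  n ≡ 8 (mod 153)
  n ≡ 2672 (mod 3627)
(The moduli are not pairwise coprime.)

2461778

gcd(423, 153) = 9 and 9 | (8 − 341), so the pair is consistent; merging gives n ≡ 2456 (mod 7191), where 7191 = lcm(423, 153).
gcd(7191, 3627) = 9 and 9 | (2672 − 2456), so the pair is consistent; merging gives n ≡ 2461778 (mod 2897973), where 2897973 = lcm(7191, 3627).
The solution is unique modulo lcm(423, 153, 3627) = 2897973.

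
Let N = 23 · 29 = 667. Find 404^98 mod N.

Mod 23: 404 ≡ 13; by Fermat, exponent reduces to 98 mod 22 = 10; 13^10 ≡ 16 (mod 23).
Mod 29: 404 ≡ 27; by Fermat, exponent reduces to 98 mod 28 = 14; 27^14 ≡ 28 (mod 29).
Combine by CRT: x ≡ 16 (mod 23), x ≡ 28 (mod 29) ⇒ x ≡ 637 (mod 667).

637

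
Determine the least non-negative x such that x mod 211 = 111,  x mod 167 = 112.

From x ≡ 111 (mod 211) write x = 111 + 211t. Substituting into x ≡ 112 (mod 167) gives 211t ≡ 1 (mod 167), and since 44⁻¹ ≡ 19 (mod 167), t ≡ 19. Hence x ≡ 111 + 211·19 = 4120 (mod 35237).

4120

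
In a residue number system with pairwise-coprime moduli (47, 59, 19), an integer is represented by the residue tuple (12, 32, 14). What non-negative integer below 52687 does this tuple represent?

23042

From x ≡ 12 (mod 47) write x = 12 + 47t. Substituting into x ≡ 32 (mod 59) gives 47t ≡ 20 (mod 59), and since 47⁻¹ ≡ 54 (mod 59), t ≡ 18. Hence x ≡ 12 + 47·18 = 858 (mod 2773).
From x ≡ 858 (mod 2773) write x = 858 + 2773t. Substituting into x ≡ 14 (mod 19) gives 2773t ≡ 11 (mod 19), and since 18⁻¹ ≡ 18 (mod 19), t ≡ 8. Hence x ≡ 858 + 2773·8 = 23042 (mod 52687).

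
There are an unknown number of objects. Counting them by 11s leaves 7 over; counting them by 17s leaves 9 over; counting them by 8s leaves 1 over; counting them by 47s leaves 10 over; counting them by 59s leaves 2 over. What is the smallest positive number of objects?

2650105

The moduli are pairwise coprime; M = 11·17·8·47·59 = 4148408.
M/11 = 377128; 377128 ≡ 4 (mod 11); 4·3 ≡ 1, so inverse 3.
M/17 = 244024; 244024 ≡ 6 (mod 17); 6·3 ≡ 1, so inverse 3.
M/8 = 518551; 518551 ≡ 7 (mod 8); 7·7 ≡ 1, so inverse 7.
M/47 = 88264; 88264 ≡ 45 (mod 47); 45·23 ≡ 1, so inverse 23.
M/59 = 70312; 70312 ≡ 43 (mod 59); 43·11 ≡ 1, so inverse 11.
N ≡ 7·377128·3 + 9·244024·3 + 1·518551·7 + 10·88264·23 + 2·70312·11 = 39985777.
39985777 mod 4148408 = 2650105.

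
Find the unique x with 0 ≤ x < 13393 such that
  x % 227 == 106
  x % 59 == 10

11456

From x ≡ 106 (mod 227) write x = 106 + 227t. Substituting into x ≡ 10 (mod 59) gives 227t ≡ 22 (mod 59), and since 50⁻¹ ≡ 13 (mod 59), t ≡ 50. Hence x ≡ 106 + 227·50 = 11456 (mod 13393).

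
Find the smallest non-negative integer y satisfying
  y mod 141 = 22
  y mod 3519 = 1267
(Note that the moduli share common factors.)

gcd(141, 3519) = 3 and 3 | (1267 − 22), so the pair is consistent; merging gives y ≡ 152584 (mod 165393), where 165393 = lcm(141, 3519).
The solution is unique modulo lcm(141, 3519) = 165393.

152584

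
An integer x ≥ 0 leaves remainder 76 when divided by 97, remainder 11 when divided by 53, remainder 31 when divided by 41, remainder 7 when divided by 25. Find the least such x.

3821682

From x ≡ 76 (mod 97) write x = 76 + 97t. Substituting into x ≡ 11 (mod 53) gives 97t ≡ 41 (mod 53), and since 44⁻¹ ≡ 47 (mod 53), t ≡ 19. Hence x ≡ 76 + 97·19 = 1919 (mod 5141).
From x ≡ 1919 (mod 5141) write x = 1919 + 5141t. Substituting into x ≡ 31 (mod 41) gives 5141t ≡ 39 (mod 41), and since 16⁻¹ ≡ 18 (mod 41), t ≡ 5. Hence x ≡ 1919 + 5141·5 = 27624 (mod 210781).
From x ≡ 27624 (mod 210781) write x = 27624 + 210781t. Substituting into x ≡ 7 (mod 25) gives 210781t ≡ 8 (mod 25), and since 6⁻¹ ≡ 21 (mod 25), t ≡ 18. Hence x ≡ 27624 + 210781·18 = 3821682 (mod 5269525).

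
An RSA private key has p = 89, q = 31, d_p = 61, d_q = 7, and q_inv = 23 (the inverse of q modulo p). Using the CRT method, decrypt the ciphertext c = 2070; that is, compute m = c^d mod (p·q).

1243

m₁ = c^(d_p) mod p: c ≡ 23 (mod 89), and 23^61 mod 89 = 86.
m₂ = c^(d_q) mod q: c ≡ 24 (mod 31), and 24^7 mod 31 = 3.
h = q_inv·(m₁ − m₂) mod p = 23·(86 − 3) mod 89 = 40.
m = m₂ + h·q = 3 + 40·31 = 1243.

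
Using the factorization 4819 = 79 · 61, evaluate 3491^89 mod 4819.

Mod 79: 3491 ≡ 15; by Fermat, exponent reduces to 89 mod 78 = 11; 15^11 ≡ 33 (mod 79).
Mod 61: 3491 ≡ 14; by Fermat, exponent reduces to 89 mod 60 = 29; 14^29 ≡ 48 (mod 61).
Combine by CRT: x ≡ 33 (mod 79), x ≡ 48 (mod 61) ⇒ x ≡ 902 (mod 4819).

902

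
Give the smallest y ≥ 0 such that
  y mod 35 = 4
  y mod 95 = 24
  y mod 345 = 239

45434

Combine the congruences pairwise.
gcd(35, 95) = 5 and 5 | (24 − 4), so the pair is consistent; merging gives y ≡ 214 (mod 665), where 665 = lcm(35, 95).
gcd(665, 345) = 5 and 5 | (239 − 214), so the pair is consistent; merging gives y ≡ 45434 (mod 45885), where 45885 = lcm(665, 345).
The solution is unique modulo lcm(35, 95, 345) = 45885.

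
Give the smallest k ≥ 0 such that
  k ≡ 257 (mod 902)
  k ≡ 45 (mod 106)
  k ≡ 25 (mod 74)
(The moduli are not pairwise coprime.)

gcd(902, 106) = 2 and 2 | (45 − 257), so the pair is consistent; merging gives k ≡ 257 (mod 47806), where 47806 = lcm(902, 106).
gcd(47806, 74) = 2 and 2 | (25 − 257), so the pair is consistent; merging gives k ≡ 1530049 (mod 1768822), where 1768822 = lcm(47806, 74).
The solution is unique modulo lcm(902, 106, 74) = 1768822.

1530049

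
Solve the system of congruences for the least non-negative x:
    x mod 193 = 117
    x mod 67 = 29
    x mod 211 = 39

28102

The moduli are pairwise coprime; N = 193·67·211 = 2728441.
N/193 = 14137; 14137 ≡ 48 (mod 193); 48·189 ≡ 1, so inverse 189.
N/67 = 40723; 40723 ≡ 54 (mod 67); 54·36 ≡ 1, so inverse 36.
N/211 = 12931; 12931 ≡ 60 (mod 211); 60·102 ≡ 1, so inverse 102.
x ≡ 117·14137·189 + 29·40723·36 + 39·12931·102 = 406565811.
406565811 mod 2728441 = 28102.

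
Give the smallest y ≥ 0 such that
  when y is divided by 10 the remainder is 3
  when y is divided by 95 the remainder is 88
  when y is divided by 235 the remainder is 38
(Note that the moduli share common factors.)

8733

Combine the congruences pairwise.
gcd(10, 95) = 5 and 5 | (88 − 3), so the pair is consistent; merging gives y ≡ 183 (mod 190), where 190 = lcm(10, 95).
gcd(190, 235) = 5 and 5 | (38 − 183), so the pair is consistent; merging gives y ≡ 8733 (mod 8930), where 8930 = lcm(190, 235).
The solution is unique modulo lcm(10, 95, 235) = 8930.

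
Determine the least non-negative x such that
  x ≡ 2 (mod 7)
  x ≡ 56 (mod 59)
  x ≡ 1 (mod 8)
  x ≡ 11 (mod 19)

The moduli are pairwise coprime; N = 7·59·8·19 = 62776.
N/7 = 8968; 8968 ≡ 1 (mod 7), inverse 1.
N/59 = 1064; 1064 ≡ 2 (mod 59); 2·30 ≡ 1, so inverse 30.
N/8 = 7847; 7847 ≡ 7 (mod 8); 7·7 ≡ 1, so inverse 7.
N/19 = 3304; 3304 ≡ 17 (mod 19); 17·9 ≡ 1, so inverse 9.
x ≡ 2·8968·1 + 56·1064·30 + 1·7847·7 + 11·3304·9 = 2187481.
2187481 mod 62776 = 53097.

53097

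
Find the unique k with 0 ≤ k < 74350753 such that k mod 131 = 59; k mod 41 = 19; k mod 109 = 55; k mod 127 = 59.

From k ≡ 59 (mod 131) write k = 59 + 131t. Substituting into k ≡ 19 (mod 41) gives 131t ≡ 1 (mod 41), and since 8⁻¹ ≡ 36 (mod 41), t ≡ 36. Hence k ≡ 59 + 131·36 = 4775 (mod 5371).
From k ≡ 4775 (mod 5371) write k = 4775 + 5371t. Substituting into k ≡ 55 (mod 109) gives 5371t ≡ 76 (mod 109), and since 30⁻¹ ≡ 40 (mod 109), t ≡ 97. Hence k ≡ 4775 + 5371·97 = 525762 (mod 585439).
From k ≡ 525762 (mod 585439) write k = 525762 + 585439t. Substituting into k ≡ 59 (mod 127) gives 585439t ≡ 77 (mod 127), and since 96⁻¹ ≡ 86 (mod 127), t ≡ 18. Hence k ≡ 525762 + 585439·18 = 11063664 (mod 74350753).

11063664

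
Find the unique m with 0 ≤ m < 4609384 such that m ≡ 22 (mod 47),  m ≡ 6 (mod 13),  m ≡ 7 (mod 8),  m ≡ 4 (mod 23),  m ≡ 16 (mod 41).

4270207

The moduli are pairwise coprime; N = 47·13·8·23·41 = 4609384.
N/47 = 98072; 98072 ≡ 30 (mod 47); 30·11 ≡ 1, so inverse 11.
N/13 = 354568; 354568 ≡ 6 (mod 13); 6·11 ≡ 1, so inverse 11.
N/8 = 576173; 576173 ≡ 5 (mod 8); 5·5 ≡ 1, so inverse 5.
N/23 = 200408; 200408 ≡ 9 (mod 23); 9·18 ≡ 1, so inverse 18.
N/41 = 112424; 112424 ≡ 2 (mod 41); 2·21 ≡ 1, so inverse 21.
m ≡ 22·98072·11 + 6·354568·11 + 7·576173·5 + 4·200408·18 + 16·112424·21 = 119504807.
119504807 mod 4609384 = 4270207.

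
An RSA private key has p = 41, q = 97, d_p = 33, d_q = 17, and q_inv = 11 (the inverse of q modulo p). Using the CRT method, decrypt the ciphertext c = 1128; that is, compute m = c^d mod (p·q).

3818

m₁ = c^(d_p) mod p: c ≡ 21 (mod 41), and 21^33 mod 41 = 5.
m₂ = c^(d_q) mod q: c ≡ 61 (mod 97), and 61^17 mod 97 = 35.
h = q_inv·(m₁ − m₂) mod p = 11·(5 − 35) mod 41 = 39.
m = m₂ + h·q = 35 + 39·97 = 3818.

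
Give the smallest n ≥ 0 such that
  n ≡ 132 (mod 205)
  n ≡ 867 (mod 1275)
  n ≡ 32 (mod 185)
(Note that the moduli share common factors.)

537642

Combine the congruences pairwise.
gcd(205, 1275) = 5 and 5 | (867 − 132), so the pair is consistent; merging gives n ≡ 14892 (mod 52275), where 52275 = lcm(205, 1275).
gcd(52275, 185) = 5 and 5 | (32 − 14892), so the pair is consistent; merging gives n ≡ 537642 (mod 1934175), where 1934175 = lcm(52275, 185).
The solution is unique modulo lcm(205, 1275, 185) = 1934175.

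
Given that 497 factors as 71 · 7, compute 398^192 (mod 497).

253

Mod 71: 398 ≡ 43; by Fermat, exponent reduces to 192 mod 70 = 52; 43^52 ≡ 40 (mod 71).
Mod 7: 398 ≡ 6; since 6 | 192, by Fermat 6^192 ≡ 1 (mod 7).
Combine by CRT: x ≡ 40 (mod 71), x ≡ 1 (mod 7) ⇒ x ≡ 253 (mod 497).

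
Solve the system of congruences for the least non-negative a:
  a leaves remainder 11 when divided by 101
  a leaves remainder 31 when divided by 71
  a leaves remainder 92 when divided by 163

291699

The moduli are pairwise coprime; N = 101·71·163 = 1168873.
N/101 = 11573; 11573 ≡ 59 (mod 101); 59·12 ≡ 1, so inverse 12.
N/71 = 16463; 16463 ≡ 62 (mod 71); 62·63 ≡ 1, so inverse 63.
N/163 = 7171; 7171 ≡ 162 (mod 163); 162·162 ≡ 1, so inverse 162.
a ≡ 11·11573·12 + 31·16463·63 + 92·7171·162 = 140556459.
140556459 mod 1168873 = 291699.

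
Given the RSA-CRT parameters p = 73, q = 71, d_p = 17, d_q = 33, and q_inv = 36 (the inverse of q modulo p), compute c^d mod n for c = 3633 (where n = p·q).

m₁ = c^(d_p) mod p: c ≡ 56 (mod 73), and 56^17 mod 73 = 7.
m₂ = c^(d_q) mod q: c ≡ 12 (mod 71), and 12^33 mod 71 = 36.
h = q_inv·(m₁ − m₂) mod p = 36·(7 − 36) mod 73 = 51.
m = m₂ + h·q = 36 + 51·71 = 3657.

3657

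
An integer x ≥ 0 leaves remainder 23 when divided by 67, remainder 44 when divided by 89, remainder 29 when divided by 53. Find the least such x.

The moduli are pairwise coprime; N = 67·89·53 = 316039.
N/67 = 4717; 4717 ≡ 27 (mod 67); 27·5 ≡ 1, so inverse 5.
N/89 = 3551; 3551 ≡ 80 (mod 89); 80·79 ≡ 1, so inverse 79.
N/53 = 5963; 5963 ≡ 27 (mod 53); 27·2 ≡ 1, so inverse 2.
x ≡ 23·4717·5 + 44·3551·79 + 29·5963·2 = 13231585.
13231585 mod 316039 = 273986.

273986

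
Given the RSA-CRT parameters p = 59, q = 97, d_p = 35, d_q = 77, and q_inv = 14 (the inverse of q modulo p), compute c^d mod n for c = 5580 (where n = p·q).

5210

m₁ = c^(d_p) mod p: c ≡ 34 (mod 59), and 34^35 mod 59 = 18.
m₂ = c^(d_q) mod q: c ≡ 51 (mod 97), and 51^77 mod 97 = 69.
h = q_inv·(m₁ − m₂) mod p = 14·(18 − 69) mod 59 = 53.
m = m₂ + h·q = 69 + 53·97 = 5210.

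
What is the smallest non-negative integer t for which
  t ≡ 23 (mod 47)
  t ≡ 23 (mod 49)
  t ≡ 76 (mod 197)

From t ≡ 23 (mod 47) write t = 23 + 47s. Substituting into t ≡ 23 (mod 49) gives 47s ≡ 0 (mod 49), and since 47⁻¹ ≡ 24 (mod 49), s ≡ 0. Hence t ≡ 23 + 47·0 = 23 (mod 2303).
From t ≡ 23 (mod 2303) write t = 23 + 2303s. Substituting into t ≡ 76 (mod 197) gives 2303s ≡ 53 (mod 197), and since 136⁻¹ ≡ 155 (mod 197), s ≡ 138. Hence t ≡ 23 + 2303·138 = 317837 (mod 453691).

317837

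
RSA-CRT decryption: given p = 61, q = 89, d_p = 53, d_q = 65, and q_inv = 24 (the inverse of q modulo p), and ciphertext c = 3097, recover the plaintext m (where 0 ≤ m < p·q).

806

m₁ = c^(d_p) mod p: c ≡ 47 (mod 61), and 47^53 mod 61 = 13.
m₂ = c^(d_q) mod q: c ≡ 71 (mod 89), and 71^65 mod 89 = 5.
h = q_inv·(m₁ − m₂) mod p = 24·(13 − 5) mod 61 = 9.
m = m₂ + h·q = 5 + 9·89 = 806.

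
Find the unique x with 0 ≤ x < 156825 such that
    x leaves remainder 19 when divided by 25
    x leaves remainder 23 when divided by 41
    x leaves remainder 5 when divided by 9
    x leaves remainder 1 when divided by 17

150944

The moduli are pairwise coprime; N = 25·41·9·17 = 156825.
N/25 = 6273; 6273 ≡ 23 (mod 25); 23·12 ≡ 1, so inverse 12.
N/41 = 3825; 3825 ≡ 12 (mod 41); 12·24 ≡ 1, so inverse 24.
N/9 = 17425; 17425 ≡ 1 (mod 9), inverse 1.
N/17 = 9225; 9225 ≡ 11 (mod 17); 11·14 ≡ 1, so inverse 14.
x ≡ 19·6273·12 + 23·3825·24 + 5·17425·1 + 1·9225·14 = 3757919.
3757919 mod 156825 = 150944.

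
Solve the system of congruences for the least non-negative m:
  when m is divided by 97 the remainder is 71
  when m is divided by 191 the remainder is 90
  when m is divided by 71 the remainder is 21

The moduli are pairwise coprime; N = 97·191·71 = 1315417.
N/97 = 13561; 13561 ≡ 78 (mod 97); 78·51 ≡ 1, so inverse 51.
N/191 = 6887; 6887 ≡ 11 (mod 191); 11·139 ≡ 1, so inverse 139.
N/71 = 18527; 18527 ≡ 67 (mod 71); 67·53 ≡ 1, so inverse 53.
m ≡ 71·13561·51 + 90·6887·139 + 21·18527·53 = 155881302.
155881302 mod 1315417 = 662096.

662096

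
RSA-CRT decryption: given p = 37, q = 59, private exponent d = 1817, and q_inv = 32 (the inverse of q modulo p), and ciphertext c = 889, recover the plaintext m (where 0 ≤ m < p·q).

d_p = d mod (p−1) = 1817 mod 36 = 17; d_q = d mod (q−1) = 19.
m₁ = c^(d_p) mod p: c ≡ 1 (mod 37), and 1^17 mod 37 = 1.
m₂ = c^(d_q) mod q: c ≡ 4 (mod 59), and 4^19 mod 59 = 19.
h = q_inv·(m₁ − m₂) mod p = 32·(1 − 19) mod 37 = 16.
m = m₂ + h·q = 19 + 16·59 = 963.

963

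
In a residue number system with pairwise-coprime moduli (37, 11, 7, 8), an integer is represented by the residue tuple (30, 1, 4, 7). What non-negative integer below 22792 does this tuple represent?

The moduli are pairwise coprime; N = 37·11·7·8 = 22792.
N/37 = 616; 616 ≡ 24 (mod 37); 24·17 ≡ 1, so inverse 17.
N/11 = 2072; 2072 ≡ 4 (mod 11); 4·3 ≡ 1, so inverse 3.
N/7 = 3256; 3256 ≡ 1 (mod 7), inverse 1.
N/8 = 2849; 2849 ≡ 1 (mod 8), inverse 1.
x ≡ 30·616·17 + 1·2072·3 + 4·3256·1 + 7·2849·1 = 353343.
353343 mod 22792 = 11463.

11463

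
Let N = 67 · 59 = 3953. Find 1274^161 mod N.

Mod 67: 1274 ≡ 1; by Fermat, exponent reduces to 161 mod 66 = 29; 1^29 ≡ 1 (mod 67).
Mod 59: 1274 ≡ 35; by Fermat, exponent reduces to 161 mod 58 = 45; 35^45 ≡ 49 (mod 59).
Combine by CRT: x ≡ 1 (mod 67), x ≡ 49 (mod 59) ⇒ x ≡ 403 (mod 3953).

403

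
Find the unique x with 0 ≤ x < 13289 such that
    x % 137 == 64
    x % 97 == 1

12805

Combine the congruences pairwise.
From x ≡ 64 (mod 137) write x = 64 + 137t. Substituting into x ≡ 1 (mod 97) gives 137t ≡ 34 (mod 97), and since 40⁻¹ ≡ 17 (mod 97), t ≡ 93. Hence x ≡ 64 + 137·93 = 12805 (mod 13289).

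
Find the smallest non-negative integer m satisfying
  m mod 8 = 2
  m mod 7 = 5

From m ≡ 2 (mod 8) write m = 2 + 8t. Substituting into m ≡ 5 (mod 7) gives 8t ≡ 3 (mod 7), and since 1⁻¹ ≡ 1 (mod 7), t ≡ 3. Hence m ≡ 2 + 8·3 = 26 (mod 56).

26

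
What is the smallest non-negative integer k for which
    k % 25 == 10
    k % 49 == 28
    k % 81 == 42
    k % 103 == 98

Combine the congruences pairwise.
From k ≡ 10 (mod 25) write k = 10 + 25t. Substituting into k ≡ 28 (mod 49) gives 25t ≡ 18 (mod 49), and since 25⁻¹ ≡ 2 (mod 49), t ≡ 36. Hence k ≡ 10 + 25·36 = 910 (mod 1225).
From k ≡ 910 (mod 1225) write k = 910 + 1225t. Substituting into k ≡ 42 (mod 81) gives 1225t ≡ 23 (mod 81), and since 10⁻¹ ≡ 73 (mod 81), t ≡ 59. Hence k ≡ 910 + 1225·59 = 73185 (mod 99225).
From k ≡ 73185 (mod 99225) write k = 73185 + 99225t. Substituting into k ≡ 98 (mod 103) gives 99225t ≡ 43 (mod 103), and since 36⁻¹ ≡ 83 (mod 103), t ≡ 67. Hence k ≡ 73185 + 99225·67 = 6721260 (mod 10220175).

6721260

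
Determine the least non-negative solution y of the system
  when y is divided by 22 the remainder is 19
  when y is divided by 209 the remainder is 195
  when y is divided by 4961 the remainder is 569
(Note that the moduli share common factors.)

109711

gcd(22, 209) = 11 and 11 | (195 − 19), so the pair is consistent; merging gives y ≡ 195 (mod 418), where 418 = lcm(22, 209).
gcd(418, 4961) = 11 and 11 | (569 − 195), so the pair is consistent; merging gives y ≡ 109711 (mod 188518), where 188518 = lcm(418, 4961).
The solution is unique modulo lcm(22, 209, 4961) = 188518.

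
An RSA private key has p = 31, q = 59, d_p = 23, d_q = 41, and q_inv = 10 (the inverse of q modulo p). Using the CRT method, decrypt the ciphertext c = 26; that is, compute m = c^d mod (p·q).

m₁ = c^(d_p) mod p: c ≡ 26 (mod 31), and 26^23 mod 31 = 6.
m₂ = c^(d_q) mod q: c ≡ 26 (mod 59), and 26^41 mod 59 = 57.
h = q_inv·(m₁ − m₂) mod p = 10·(6 − 57) mod 31 = 17.
m = m₂ + h·q = 57 + 17·59 = 1060.

1060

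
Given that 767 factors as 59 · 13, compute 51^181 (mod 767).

298

Mod 59: 51 ≡ 51; by Fermat, exponent reduces to 181 mod 58 = 7; 51^7 ≡ 3 (mod 59).
Mod 13: 51 ≡ 12; by Fermat, exponent reduces to 181 mod 12 = 1; 12^1 ≡ 12 (mod 13).
Combine by CRT: x ≡ 3 (mod 59), x ≡ 12 (mod 13) ⇒ x ≡ 298 (mod 767).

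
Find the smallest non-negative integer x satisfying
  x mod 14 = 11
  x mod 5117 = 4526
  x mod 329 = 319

Combine the congruences pairwise.
gcd(14, 5117) = 7 and 7 | (4526 − 11), so the pair is consistent; merging gives x ≡ 9643 (mod 10234), where 10234 = lcm(14, 5117).
gcd(10234, 329) = 7 and 7 | (319 − 9643), so the pair is consistent; merging gives x ≡ 265493 (mod 480998), where 480998 = lcm(10234, 329).
The solution is unique modulo lcm(14, 5117, 329) = 480998.

265493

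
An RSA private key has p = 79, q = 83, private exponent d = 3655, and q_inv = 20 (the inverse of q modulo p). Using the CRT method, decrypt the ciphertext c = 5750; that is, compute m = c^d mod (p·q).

4476

d_p = d mod (p−1) = 3655 mod 78 = 67; d_q = d mod (q−1) = 47.
m₁ = c^(d_p) mod p: c ≡ 62 (mod 79), and 62^67 mod 79 = 52.
m₂ = c^(d_q) mod q: c ≡ 23 (mod 83), and 23^47 mod 83 = 77.
h = q_inv·(m₁ − m₂) mod p = 20·(52 − 77) mod 79 = 53.
m = m₂ + h·q = 77 + 53·83 = 4476.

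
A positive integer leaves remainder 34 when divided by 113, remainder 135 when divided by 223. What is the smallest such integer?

Combine the congruences pairwise.
From k ≡ 34 (mod 113) write k = 34 + 113t. Substituting into k ≡ 135 (mod 223) gives 113t ≡ 101 (mod 223), and since 113⁻¹ ≡ 75 (mod 223), t ≡ 216. Hence k ≡ 34 + 113·216 = 24442 (mod 25199).

24442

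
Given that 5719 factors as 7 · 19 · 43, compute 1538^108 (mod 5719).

3193

Mod 7: 1538 ≡ 5; since 6 | 108, by Fermat 5^108 ≡ 1 (mod 7).
Mod 19: 1538 ≡ 18; since 18 | 108, by Fermat 18^108 ≡ 1 (mod 19).
Mod 43: 1538 ≡ 33; by Fermat, exponent reduces to 108 mod 42 = 24; 33^24 ≡ 11 (mod 43).
Combine by CRT: x ≡ 1 (mod 7), x ≡ 1 (mod 19), x ≡ 11 (mod 43) ⇒ x ≡ 3193 (mod 5719).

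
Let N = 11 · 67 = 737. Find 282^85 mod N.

Mod 11: 282 ≡ 7; by Fermat, exponent reduces to 85 mod 10 = 5; 7^5 ≡ 10 (mod 11).
Mod 67: 282 ≡ 14; by Fermat, exponent reduces to 85 mod 66 = 19; 14^19 ≡ 22 (mod 67).
Combine by CRT: x ≡ 10 (mod 11), x ≡ 22 (mod 67) ⇒ x ≡ 692 (mod 737).

692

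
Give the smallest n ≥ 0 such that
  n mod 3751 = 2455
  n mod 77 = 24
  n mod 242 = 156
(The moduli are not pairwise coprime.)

gcd(3751, 77) = 11 and 11 | (24 − 2455), so the pair is consistent; merging gives n ≡ 9957 (mod 26257), where 26257 = lcm(3751, 77).
gcd(26257, 242) = 121 and 121 | (156 − 9957), so the pair is consistent; merging gives n ≡ 36214 (mod 52514), where 52514 = lcm(26257, 242).
The solution is unique modulo lcm(3751, 77, 242) = 52514.

36214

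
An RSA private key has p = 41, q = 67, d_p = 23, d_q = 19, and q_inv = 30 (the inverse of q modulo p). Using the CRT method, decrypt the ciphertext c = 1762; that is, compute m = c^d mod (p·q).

m₁ = c^(d_p) mod p: c ≡ 40 (mod 41), and 40^23 mod 41 = 40.
m₂ = c^(d_q) mod q: c ≡ 20 (mod 67), and 20^19 mod 67 = 11.
h = q_inv·(m₁ − m₂) mod p = 30·(40 − 11) mod 41 = 9.
m = m₂ + h·q = 11 + 9·67 = 614.

614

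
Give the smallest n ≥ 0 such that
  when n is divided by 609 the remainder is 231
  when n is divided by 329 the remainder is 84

2058

gcd(609, 329) = 7 and 7 | (84 − 231), so the pair is consistent; merging gives n ≡ 2058 (mod 28623), where 28623 = lcm(609, 329).
The solution is unique modulo lcm(609, 329) = 28623.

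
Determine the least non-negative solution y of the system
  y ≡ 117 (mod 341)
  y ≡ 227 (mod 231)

Combine the congruences pairwise.
gcd(341, 231) = 11 and 11 | (227 − 117), so the pair is consistent; merging gives y ≡ 458 (mod 7161), where 7161 = lcm(341, 231).
The solution is unique modulo lcm(341, 231) = 7161.

458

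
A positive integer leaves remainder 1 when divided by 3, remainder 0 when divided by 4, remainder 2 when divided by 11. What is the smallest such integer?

112

Combine the congruences pairwise.
From a ≡ 1 (mod 3) write a = 1 + 3t. Substituting into a ≡ 0 (mod 4) gives 3t ≡ 3 (mod 4), and since 3⁻¹ ≡ 3 (mod 4), t ≡ 1. Hence a ≡ 1 + 3·1 = 4 (mod 12).
From a ≡ 4 (mod 12) write a = 4 + 12t. Substituting into a ≡ 2 (mod 11) gives 12t ≡ 9 (mod 11), and since 1⁻¹ ≡ 1 (mod 11), t ≡ 9. Hence a ≡ 4 + 12·9 = 112 (mod 132).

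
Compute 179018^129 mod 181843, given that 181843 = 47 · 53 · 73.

147701

Mod 47: 179018 ≡ 42; by Fermat, exponent reduces to 129 mod 46 = 37; 42^37 ≡ 27 (mod 47).
Mod 53: 179018 ≡ 37; by Fermat, exponent reduces to 129 mod 52 = 25; 37^25 ≡ 43 (mod 53).
Mod 73: 179018 ≡ 22; by Fermat, exponent reduces to 129 mod 72 = 57; 22^57 ≡ 22 (mod 73).
Combine by CRT: x ≡ 27 (mod 47), x ≡ 43 (mod 53), x ≡ 22 (mod 73) ⇒ x ≡ 147701 (mod 181843).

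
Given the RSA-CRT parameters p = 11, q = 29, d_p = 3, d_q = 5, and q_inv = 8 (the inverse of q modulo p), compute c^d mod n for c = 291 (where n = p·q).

59

m₁ = c^(d_p) mod p: c ≡ 5 (mod 11), and 5^3 mod 11 = 4.
m₂ = c^(d_q) mod q: c ≡ 1 (mod 29), and 1^5 mod 29 = 1.
h = q_inv·(m₁ − m₂) mod p = 8·(4 − 1) mod 11 = 2.
m = m₂ + h·q = 1 + 2·29 = 59.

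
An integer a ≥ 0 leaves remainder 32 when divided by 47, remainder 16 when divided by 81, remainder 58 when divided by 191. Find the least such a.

From a ≡ 32 (mod 47) write a = 32 + 47t. Substituting into a ≡ 16 (mod 81) gives 47t ≡ 65 (mod 81), and since 47⁻¹ ≡ 50 (mod 81), t ≡ 10. Hence a ≡ 32 + 47·10 = 502 (mod 3807).
From a ≡ 502 (mod 3807) write a = 502 + 3807t. Substituting into a ≡ 58 (mod 191) gives 3807t ≡ 129 (mod 191), and since 178⁻¹ ≡ 44 (mod 191), t ≡ 137. Hence a ≡ 502 + 3807·137 = 522061 (mod 727137).

522061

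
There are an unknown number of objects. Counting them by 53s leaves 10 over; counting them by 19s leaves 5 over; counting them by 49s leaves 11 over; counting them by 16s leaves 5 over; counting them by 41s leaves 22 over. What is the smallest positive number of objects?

11330085

From N ≡ 10 (mod 53) write N = 10 + 53t. Substituting into N ≡ 5 (mod 19) gives 53t ≡ 14 (mod 19), and since 15⁻¹ ≡ 14 (mod 19), t ≡ 6. Hence N ≡ 10 + 53·6 = 328 (mod 1007).
From N ≡ 328 (mod 1007) write N = 328 + 1007t. Substituting into N ≡ 11 (mod 49) gives 1007t ≡ 26 (mod 49), and since 27⁻¹ ≡ 20 (mod 49), t ≡ 30. Hence N ≡ 328 + 1007·30 = 30538 (mod 49343).
From N ≡ 30538 (mod 49343) write N = 30538 + 49343t. Substituting into N ≡ 5 (mod 16) gives 49343t ≡ 11 (mod 16), and since 15⁻¹ ≡ 15 (mod 16), t ≡ 5. Hence N ≡ 30538 + 49343·5 = 277253 (mod 789488).
From N ≡ 277253 (mod 789488) write N = 277253 + 789488t. Substituting into N ≡ 22 (mod 41) gives 789488t ≡ 11 (mod 41), and since 33⁻¹ ≡ 5 (mod 41), t ≡ 14. Hence N ≡ 277253 + 789488·14 = 11330085 (mod 32369008).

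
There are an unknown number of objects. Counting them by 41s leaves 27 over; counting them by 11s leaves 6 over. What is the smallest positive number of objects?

From N ≡ 27 (mod 41) write N = 27 + 41t. Substituting into N ≡ 6 (mod 11) gives 41t ≡ 1 (mod 11), and since 8⁻¹ ≡ 7 (mod 11), t ≡ 7. Hence N ≡ 27 + 41·7 = 314 (mod 451).

314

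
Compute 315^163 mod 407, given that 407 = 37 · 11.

277

Mod 37: 315 ≡ 19; by Fermat, exponent reduces to 163 mod 36 = 19; 19^19 ≡ 18 (mod 37).
Mod 11: 315 ≡ 7; by Fermat, exponent reduces to 163 mod 10 = 3; 7^3 ≡ 2 (mod 11).
Combine by CRT: x ≡ 18 (mod 37), x ≡ 2 (mod 11) ⇒ x ≡ 277 (mod 407).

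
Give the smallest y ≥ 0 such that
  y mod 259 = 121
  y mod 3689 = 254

7632

gcd(259, 3689) = 7 and 7 | (254 − 121), so the pair is consistent; merging gives y ≡ 7632 (mod 136493), where 136493 = lcm(259, 3689).
The solution is unique modulo lcm(259, 3689) = 136493.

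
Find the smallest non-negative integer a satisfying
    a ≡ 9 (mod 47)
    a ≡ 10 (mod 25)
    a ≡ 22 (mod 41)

The moduli are pairwise coprime; N = 47·25·41 = 48175.
N/47 = 1025; 1025 ≡ 38 (mod 47); 38·26 ≡ 1, so inverse 26.
N/25 = 1927; 1927 ≡ 2 (mod 25); 2·13 ≡ 1, so inverse 13.
N/41 = 1175; 1175 ≡ 27 (mod 41); 27·38 ≡ 1, so inverse 38.
a ≡ 9·1025·26 + 10·1927·13 + 22·1175·38 = 1472660.
1472660 mod 48175 = 27410.

27410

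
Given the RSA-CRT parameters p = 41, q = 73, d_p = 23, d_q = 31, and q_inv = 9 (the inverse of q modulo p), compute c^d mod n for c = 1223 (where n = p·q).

m₁ = c^(d_p) mod p: c ≡ 34 (mod 41), and 34^23 mod 41 = 15.
m₂ = c^(d_q) mod q: c ≡ 55 (mod 73), and 55^31 mod 73 = 2.
h = q_inv·(m₁ − m₂) mod p = 9·(15 − 2) mod 41 = 35.
m = m₂ + h·q = 2 + 35·73 = 2557.

2557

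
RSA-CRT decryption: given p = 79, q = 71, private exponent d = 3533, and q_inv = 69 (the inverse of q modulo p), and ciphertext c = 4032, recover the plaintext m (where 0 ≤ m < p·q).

d_p = d mod (p−1) = 3533 mod 78 = 23; d_q = d mod (q−1) = 33.
m₁ = c^(d_p) mod p: c ≡ 3 (mod 79), and 3^23 mod 79 = 74.
m₂ = c^(d_q) mod q: c ≡ 56 (mod 71), and 56^33 mod 71 = 65.
h = q_inv·(m₁ − m₂) mod p = 69·(74 − 65) mod 79 = 68.
m = m₂ + h·q = 65 + 68·71 = 4893.

4893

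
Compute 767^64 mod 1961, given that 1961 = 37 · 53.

Mod 37: 767 ≡ 27; by Fermat, exponent reduces to 64 mod 36 = 28; 27^28 ≡ 10 (mod 37).
Mod 53: 767 ≡ 25; by Fermat, exponent reduces to 64 mod 52 = 12; 25^12 ≡ 36 (mod 53).
Combine by CRT: x ≡ 10 (mod 37), x ≡ 36 (mod 53) ⇒ x ≡ 195 (mod 1961).

195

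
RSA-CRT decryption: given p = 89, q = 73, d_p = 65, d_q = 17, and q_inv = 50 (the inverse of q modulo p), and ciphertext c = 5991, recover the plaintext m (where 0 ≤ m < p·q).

1480

m₁ = c^(d_p) mod p: c ≡ 28 (mod 89), and 28^65 mod 89 = 56.
m₂ = c^(d_q) mod q: c ≡ 5 (mod 73), and 5^17 mod 73 = 20.
h = q_inv·(m₁ − m₂) mod p = 50·(56 − 20) mod 89 = 20.
m = m₂ + h·q = 20 + 20·73 = 1480.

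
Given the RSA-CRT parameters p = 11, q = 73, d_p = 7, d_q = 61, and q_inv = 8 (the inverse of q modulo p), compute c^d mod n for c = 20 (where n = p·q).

m₁ = c^(d_p) mod p: c ≡ 9 (mod 11), and 9^7 mod 11 = 4.
m₂ = c^(d_q) mod q: c ≡ 20 (mod 73), and 20^61 mod 73 = 34.
h = q_inv·(m₁ − m₂) mod p = 8·(4 − 34) mod 11 = 2.
m = m₂ + h·q = 34 + 2·73 = 180.

180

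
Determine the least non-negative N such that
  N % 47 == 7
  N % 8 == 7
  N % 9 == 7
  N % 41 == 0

30463

The moduli are pairwise coprime; M = 47·8·9·41 = 138744.
M/47 = 2952; 2952 ≡ 38 (mod 47); 38·26 ≡ 1, so inverse 26.
M/8 = 17343; 17343 ≡ 7 (mod 8); 7·7 ≡ 1, so inverse 7.
M/9 = 15416; 15416 ≡ 8 (mod 9); 8·8 ≡ 1, so inverse 8.
M/41 = 3384; 3384 ≡ 22 (mod 41); 22·28 ≡ 1, so inverse 28.
N ≡ 7·2952·26 + 7·17343·7 + 7·15416·8 + 0·3384·28 = 2250367.
2250367 mod 138744 = 30463.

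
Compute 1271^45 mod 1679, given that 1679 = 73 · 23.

Mod 73: 1271 ≡ 30; 30^45 ≡ 51 (mod 73).
Mod 23: 1271 ≡ 6; by Fermat, exponent reduces to 45 mod 22 = 1; 6^1 ≡ 6 (mod 23).
Combine by CRT: x ≡ 51 (mod 73), x ≡ 6 (mod 23) ⇒ x ≡ 489 (mod 1679).

489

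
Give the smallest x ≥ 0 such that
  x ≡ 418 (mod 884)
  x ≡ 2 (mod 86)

gcd(884, 86) = 2 and 2 | (2 − 418), so the pair is consistent; merging gives x ≡ 35778 (mod 38012), where 38012 = lcm(884, 86).
The solution is unique modulo lcm(884, 86) = 38012.

35778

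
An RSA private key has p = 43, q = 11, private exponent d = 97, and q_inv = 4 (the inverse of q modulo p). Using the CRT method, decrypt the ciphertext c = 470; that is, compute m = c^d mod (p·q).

332

d_p = d mod (p−1) = 97 mod 42 = 13; d_q = d mod (q−1) = 7.
m₁ = c^(d_p) mod p: c ≡ 40 (mod 43), and 40^13 mod 43 = 31.
m₂ = c^(d_q) mod q: c ≡ 8 (mod 11), and 8^7 mod 11 = 2.
h = q_inv·(m₁ − m₂) mod p = 4·(31 − 2) mod 43 = 30.
m = m₂ + h·q = 2 + 30·11 = 332.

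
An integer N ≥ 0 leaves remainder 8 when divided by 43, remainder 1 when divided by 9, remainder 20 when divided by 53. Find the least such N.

The moduli are pairwise coprime; M = 43·9·53 = 20511.
M/43 = 477; 477 ≡ 4 (mod 43); 4·11 ≡ 1, so inverse 11.
M/9 = 2279; 2279 ≡ 2 (mod 9); 2·5 ≡ 1, so inverse 5.
M/53 = 387; 387 ≡ 16 (mod 53); 16·10 ≡ 1, so inverse 10.
N ≡ 8·477·11 + 1·2279·5 + 20·387·10 = 130771.
130771 mod 20511 = 7705.

7705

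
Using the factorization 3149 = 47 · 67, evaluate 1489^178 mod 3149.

Mod 47: 1489 ≡ 32; by Fermat, exponent reduces to 178 mod 46 = 40; 32^40 ≡ 18 (mod 47).
Mod 67: 1489 ≡ 15; by Fermat, exponent reduces to 178 mod 66 = 46; 15^46 ≡ 24 (mod 67).
Combine by CRT: x ≡ 18 (mod 47), x ≡ 24 (mod 67) ⇒ x ≡ 2838 (mod 3149).

2838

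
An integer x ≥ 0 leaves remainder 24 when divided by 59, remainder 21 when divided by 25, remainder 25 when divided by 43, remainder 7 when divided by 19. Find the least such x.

283696

From x ≡ 24 (mod 59) write x = 24 + 59t. Substituting into x ≡ 21 (mod 25) gives 59t ≡ 22 (mod 25), and since 9⁻¹ ≡ 14 (mod 25), t ≡ 8. Hence x ≡ 24 + 59·8 = 496 (mod 1475).
From x ≡ 496 (mod 1475) write x = 496 + 1475t. Substituting into x ≡ 25 (mod 43) gives 1475t ≡ 2 (mod 43), and since 13⁻¹ ≡ 10 (mod 43), t ≡ 20. Hence x ≡ 496 + 1475·20 = 29996 (mod 63425).
From x ≡ 29996 (mod 63425) write x = 29996 + 63425t. Substituting into x ≡ 7 (mod 19) gives 63425t ≡ 12 (mod 19), and since 3⁻¹ ≡ 13 (mod 19), t ≡ 4. Hence x ≡ 29996 + 63425·4 = 283696 (mod 1205075).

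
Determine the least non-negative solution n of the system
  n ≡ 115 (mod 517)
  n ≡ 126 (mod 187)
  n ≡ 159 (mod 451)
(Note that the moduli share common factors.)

gcd(517, 187) = 11 and 11 | (126 − 115), so the pair is consistent; merging gives n ≡ 2183 (mod 8789), where 8789 = lcm(517, 187).
gcd(8789, 451) = 11 and 11 | (159 − 2183), so the pair is consistent; merging gives n ≡ 353743 (mod 360349), where 360349 = lcm(8789, 451).
The solution is unique modulo lcm(517, 187, 451) = 360349.

353743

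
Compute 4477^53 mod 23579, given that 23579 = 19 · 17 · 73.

806

Mod 19: 4477 ≡ 12; by Fermat, exponent reduces to 53 mod 18 = 17; 12^17 ≡ 8 (mod 19).
Mod 17: 4477 ≡ 6; by Fermat, exponent reduces to 53 mod 16 = 5; 6^5 ≡ 7 (mod 17).
Mod 73: 4477 ≡ 24; 24^53 ≡ 3 (mod 73).
Combine by CRT: x ≡ 8 (mod 19), x ≡ 7 (mod 17), x ≡ 3 (mod 73) ⇒ x ≡ 806 (mod 23579).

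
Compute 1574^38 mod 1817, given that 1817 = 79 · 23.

487

Mod 79: 1574 ≡ 73; 73^38 ≡ 13 (mod 79).
Mod 23: 1574 ≡ 10; by Fermat, exponent reduces to 38 mod 22 = 16; 10^16 ≡ 4 (mod 23).
Combine by CRT: x ≡ 13 (mod 79), x ≡ 4 (mod 23) ⇒ x ≡ 487 (mod 1817).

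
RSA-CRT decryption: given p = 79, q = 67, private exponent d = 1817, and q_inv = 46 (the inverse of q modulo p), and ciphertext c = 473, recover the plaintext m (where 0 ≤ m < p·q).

d_p = d mod (p−1) = 1817 mod 78 = 23; d_q = d mod (q−1) = 35.
m₁ = c^(d_p) mod p: c ≡ 78 (mod 79), and 78^23 mod 79 = 78.
m₂ = c^(d_q) mod q: c ≡ 4 (mod 67), and 4^35 mod 67 = 16.
h = q_inv·(m₁ − m₂) mod p = 46·(78 − 16) mod 79 = 8.
m = m₂ + h·q = 16 + 8·67 = 552.

552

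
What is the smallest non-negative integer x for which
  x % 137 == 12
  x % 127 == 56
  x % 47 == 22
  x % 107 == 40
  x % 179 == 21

7246054271

The moduli are pairwise coprime; N = 137·127·47·107·179 = 15662423209.
N/137 = 114324257; 114324257 ≡ 86 (mod 137); 86·94 ≡ 1, so inverse 94.
N/127 = 123326167; 123326167 ≡ 23 (mod 127); 23·116 ≡ 1, so inverse 116.
N/47 = 333243047; 333243047 ≡ 28 (mod 47); 28·42 ≡ 1, so inverse 42.
N/107 = 146377787; 146377787 ≡ 75 (mod 107); 75·10 ≡ 1, so inverse 10.
N/179 = 87499571; 87499571 ≡ 75 (mod 179); 75·74 ≡ 1, so inverse 74.
x ≡ 12·114324257·94 + 56·123326167·116 + 22·333243047·42 + 40·146377787·10 + 21·87499571·74 = 1432526566290.
1432526566290 mod 15662423209 = 7246054271.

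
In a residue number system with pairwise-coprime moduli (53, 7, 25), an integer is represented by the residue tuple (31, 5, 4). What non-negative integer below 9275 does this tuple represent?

The moduli are pairwise coprime; N = 53·7·25 = 9275.
N/53 = 175; 175 ≡ 16 (mod 53); 16·10 ≡ 1, so inverse 10.
N/7 = 1325; 1325 ≡ 2 (mod 7); 2·4 ≡ 1, so inverse 4.
N/25 = 371; 371 ≡ 21 (mod 25); 21·6 ≡ 1, so inverse 6.
x ≡ 31·175·10 + 5·1325·4 + 4·371·6 = 89654.
89654 mod 9275 = 6179.

6179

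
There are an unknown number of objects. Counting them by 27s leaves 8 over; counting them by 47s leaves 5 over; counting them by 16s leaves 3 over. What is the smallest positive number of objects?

12131

From N ≡ 8 (mod 27) write N = 8 + 27t. Substituting into N ≡ 5 (mod 47) gives 27t ≡ 44 (mod 47), and since 27⁻¹ ≡ 7 (mod 47), t ≡ 26. Hence N ≡ 8 + 27·26 = 710 (mod 1269).
From N ≡ 710 (mod 1269) write N = 710 + 1269t. Substituting into N ≡ 3 (mod 16) gives 1269t ≡ 13 (mod 16), and since 5⁻¹ ≡ 13 (mod 16), t ≡ 9. Hence N ≡ 710 + 1269·9 = 12131 (mod 20304).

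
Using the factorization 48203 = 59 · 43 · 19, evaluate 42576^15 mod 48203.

Mod 59: 42576 ≡ 37; 37^15 ≡ 50 (mod 59).
Mod 43: 42576 ≡ 6; 6^15 ≡ 1 (mod 43).
Mod 19: 42576 ≡ 16; 16^15 ≡ 7 (mod 19).
Combine by CRT: x ≡ 50 (mod 59), x ≡ 1 (mod 43), x ≡ 7 (mod 19) ⇒ x ≡ 20641 (mod 48203).

20641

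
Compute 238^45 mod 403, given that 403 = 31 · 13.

402

Mod 31: 238 ≡ 21; by Fermat, exponent reduces to 45 mod 30 = 15; 21^15 ≡ 30 (mod 31).
Mod 13: 238 ≡ 4; by Fermat, exponent reduces to 45 mod 12 = 9; 4^9 ≡ 12 (mod 13).
Combine by CRT: x ≡ 30 (mod 31), x ≡ 12 (mod 13) ⇒ x ≡ 402 (mod 403).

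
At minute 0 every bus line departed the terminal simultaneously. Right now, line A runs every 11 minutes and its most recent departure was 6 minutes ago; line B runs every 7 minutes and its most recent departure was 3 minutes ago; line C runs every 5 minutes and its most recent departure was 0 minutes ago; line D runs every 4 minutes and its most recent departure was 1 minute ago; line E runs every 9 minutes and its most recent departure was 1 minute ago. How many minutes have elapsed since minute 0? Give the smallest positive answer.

325

From t ≡ 6 (mod 11) write t = 6 + 11s. Substituting into t ≡ 3 (mod 7) gives 11s ≡ 4 (mod 7), and since 4⁻¹ ≡ 2 (mod 7), s ≡ 1. Hence t ≡ 6 + 11·1 = 17 (mod 77).
From t ≡ 17 (mod 77) write t = 17 + 77s. Substituting into t ≡ 0 (mod 5) gives 77s ≡ 3 (mod 5), and since 2⁻¹ ≡ 3 (mod 5), s ≡ 4. Hence t ≡ 17 + 77·4 = 325 (mod 385).
From t ≡ 325 (mod 385) write t = 325 + 385s. Substituting into t ≡ 1 (mod 4) gives 385s ≡ 0 (mod 4), and since 1⁻¹ ≡ 1 (mod 4), s ≡ 0. Hence t ≡ 325 + 385·0 = 325 (mod 1540).
From t ≡ 325 (mod 1540) write t = 325 + 1540s. Substituting into t ≡ 1 (mod 9) gives 1540s ≡ 0 (mod 9), and since 1⁻¹ ≡ 1 (mod 9), s ≡ 0. Hence t ≡ 325 + 1540·0 = 325 (mod 13860).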